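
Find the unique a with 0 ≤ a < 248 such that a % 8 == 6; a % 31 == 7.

38

From a ≡ 6 (mod 8) write a = 6 + 8t. Substituting into a ≡ 7 (mod 31) gives 8t ≡ 1 (mod 31), and since 8⁻¹ ≡ 4 (mod 31), t ≡ 4. Hence a ≡ 6 + 8·4 = 38 (mod 248).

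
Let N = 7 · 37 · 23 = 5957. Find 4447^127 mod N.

Mod 7: 4447 ≡ 2; by Fermat, exponent reduces to 127 mod 6 = 1; 2^1 ≡ 2 (mod 7).
Mod 37: 4447 ≡ 7; by Fermat, exponent reduces to 127 mod 36 = 19; 7^19 ≡ 7 (mod 37).
Mod 23: 4447 ≡ 8; by Fermat, exponent reduces to 127 mod 22 = 17; 8^17 ≡ 13 (mod 23).
Combine by CRT: x ≡ 2 (mod 7), x ≡ 7 (mod 37), x ≡ 13 (mod 23) ⇒ x ≡ 3670 (mod 5957).

3670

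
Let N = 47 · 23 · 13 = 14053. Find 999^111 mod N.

Mod 47: 999 ≡ 12; by Fermat, exponent reduces to 111 mod 46 = 19; 12^19 ≡ 21 (mod 47).
Mod 23: 999 ≡ 10; by Fermat, exponent reduces to 111 mod 22 = 1; 10^1 ≡ 10 (mod 23).
Mod 13: 999 ≡ 11; by Fermat, exponent reduces to 111 mod 12 = 3; 11^3 ≡ 5 (mod 13).
Combine by CRT: x ≡ 21 (mod 47), x ≡ 10 (mod 23), x ≡ 5 (mod 13) ⇒ x ≡ 10314 (mod 14053).

10314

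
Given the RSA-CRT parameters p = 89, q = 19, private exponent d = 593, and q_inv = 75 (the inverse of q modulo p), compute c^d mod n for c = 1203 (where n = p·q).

719

d_p = d mod (p−1) = 593 mod 88 = 65; d_q = d mod (q−1) = 17.
m₁ = c^(d_p) mod p: c ≡ 46 (mod 89), and 46^65 mod 89 = 7.
m₂ = c^(d_q) mod q: c ≡ 6 (mod 19), and 6^17 mod 19 = 16.
h = q_inv·(m₁ − m₂) mod p = 75·(7 − 16) mod 89 = 37.
m = m₂ + h·q = 16 + 37·19 = 719.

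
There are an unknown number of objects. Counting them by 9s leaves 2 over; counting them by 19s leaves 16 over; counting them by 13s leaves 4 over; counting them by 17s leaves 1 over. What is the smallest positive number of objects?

From N ≡ 2 (mod 9) write N = 2 + 9t. Substituting into N ≡ 16 (mod 19) gives 9t ≡ 14 (mod 19), and since 9⁻¹ ≡ 17 (mod 19), t ≡ 10. Hence N ≡ 2 + 9·10 = 92 (mod 171).
From N ≡ 92 (mod 171) write N = 92 + 171t. Substituting into N ≡ 4 (mod 13) gives 171t ≡ 3 (mod 13), and since 2⁻¹ ≡ 7 (mod 13), t ≡ 8. Hence N ≡ 92 + 171·8 = 1460 (mod 2223).
From N ≡ 1460 (mod 2223) write N = 1460 + 2223t. Substituting into N ≡ 1 (mod 17) gives 2223t ≡ 3 (mod 17), and since 13⁻¹ ≡ 4 (mod 17), t ≡ 12. Hence N ≡ 1460 + 2223·12 = 28136 (mod 37791).

28136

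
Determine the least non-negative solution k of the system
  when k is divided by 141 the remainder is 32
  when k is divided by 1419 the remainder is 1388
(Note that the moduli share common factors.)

gcd(141, 1419) = 3 and 3 | (1388 − 32), so the pair is consistent; merging gives k ≡ 9902 (mod 66693), where 66693 = lcm(141, 1419).
The solution is unique modulo lcm(141, 1419) = 66693.

9902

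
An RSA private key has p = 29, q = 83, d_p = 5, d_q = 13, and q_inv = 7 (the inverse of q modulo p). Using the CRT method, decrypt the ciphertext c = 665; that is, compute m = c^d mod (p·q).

m₁ = c^(d_p) mod p: c ≡ 27 (mod 29), and 27^5 mod 29 = 26.
m₂ = c^(d_q) mod q: c ≡ 1 (mod 83), and 1^13 mod 83 = 1.
h = q_inv·(m₁ − m₂) mod p = 7·(26 − 1) mod 29 = 1.
m = m₂ + h·q = 1 + 1·83 = 84.

84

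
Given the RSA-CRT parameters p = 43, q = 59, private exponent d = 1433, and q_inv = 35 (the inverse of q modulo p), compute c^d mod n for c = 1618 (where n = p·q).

d_p = d mod (p−1) = 1433 mod 42 = 5; d_q = d mod (q−1) = 41.
m₁ = c^(d_p) mod p: c ≡ 27 (mod 43), and 27^5 mod 43 = 22.
m₂ = c^(d_q) mod q: c ≡ 25 (mod 59), and 25^41 mod 59 = 29.
h = q_inv·(m₁ − m₂) mod p = 35·(22 − 29) mod 43 = 13.
m = m₂ + h·q = 29 + 13·59 = 796.

796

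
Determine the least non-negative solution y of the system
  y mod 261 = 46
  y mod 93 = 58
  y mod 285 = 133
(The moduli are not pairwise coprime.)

Combine the congruences pairwise.
gcd(261, 93) = 3 and 3 | (58 − 46), so the pair is consistent; merging gives y ≡ 5266 (mod 8091), where 8091 = lcm(261, 93).
gcd(8091, 285) = 3 and 3 | (133 − 5266), so the pair is consistent; merging gives y ≡ 628273 (mod 768645), where 768645 = lcm(8091, 285).
The solution is unique modulo lcm(261, 93, 285) = 768645.

628273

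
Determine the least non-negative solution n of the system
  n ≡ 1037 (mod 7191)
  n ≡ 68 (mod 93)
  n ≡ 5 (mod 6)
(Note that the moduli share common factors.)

58565

Combine the congruences pairwise.
gcd(7191, 93) = 3 and 3 | (68 − 1037), so the pair is consistent; merging gives n ≡ 58565 (mod 222921), where 222921 = lcm(7191, 93).
gcd(222921, 6) = 3 and 3 | (5 − 58565), so the pair is consistent; merging gives n ≡ 58565 (mod 445842), where 445842 = lcm(222921, 6).
The solution is unique modulo lcm(7191, 93, 6) = 445842.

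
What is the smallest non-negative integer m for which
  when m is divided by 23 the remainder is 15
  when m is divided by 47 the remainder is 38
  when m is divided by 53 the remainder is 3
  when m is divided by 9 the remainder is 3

The moduli are pairwise coprime; N = 23·47·53·9 = 515637.
N/23 = 22419; 22419 ≡ 17 (mod 23); 17·19 ≡ 1, so inverse 19.
N/47 = 10971; 10971 ≡ 20 (mod 47); 20·40 ≡ 1, so inverse 40.
N/53 = 9729; 9729 ≡ 30 (mod 53); 30·23 ≡ 1, so inverse 23.
N/9 = 57293; 57293 ≡ 8 (mod 9); 8·8 ≡ 1, so inverse 8.
m ≡ 15·22419·19 + 38·10971·40 + 3·9729·23 + 3·57293·8 = 25111668.
25111668 mod 515637 = 361092.

361092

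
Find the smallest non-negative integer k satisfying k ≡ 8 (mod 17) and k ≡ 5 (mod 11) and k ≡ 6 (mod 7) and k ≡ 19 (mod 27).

Combine the congruences pairwise.
From k ≡ 8 (mod 17) write k = 8 + 17t. Substituting into k ≡ 5 (mod 11) gives 17t ≡ 8 (mod 11), and since 6⁻¹ ≡ 2 (mod 11), t ≡ 5. Hence k ≡ 8 + 17·5 = 93 (mod 187).
From k ≡ 93 (mod 187) write k = 93 + 187t. Substituting into k ≡ 6 (mod 7) gives 187t ≡ 4 (mod 7), and since 5⁻¹ ≡ 3 (mod 7), t ≡ 5. Hence k ≡ 93 + 187·5 = 1028 (mod 1309).
From k ≡ 1028 (mod 1309) write k = 1028 + 1309t. Substituting into k ≡ 19 (mod 27) gives 1309t ≡ 17 (mod 27), and since 13⁻¹ ≡ 25 (mod 27), t ≡ 20. Hence k ≡ 1028 + 1309·20 = 27208 (mod 35343).

27208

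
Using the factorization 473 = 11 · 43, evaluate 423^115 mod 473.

Mod 11: 423 ≡ 5; by Fermat, exponent reduces to 115 mod 10 = 5; 5^5 ≡ 1 (mod 11).
Mod 43: 423 ≡ 36; by Fermat, exponent reduces to 115 mod 42 = 31; 36^31 ≡ 36 (mod 43).
Combine by CRT: x ≡ 1 (mod 11), x ≡ 36 (mod 43) ⇒ x ≡ 122 (mod 473).

122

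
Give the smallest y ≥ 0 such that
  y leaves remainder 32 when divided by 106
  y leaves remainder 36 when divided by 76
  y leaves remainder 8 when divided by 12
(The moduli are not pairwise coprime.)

7028

gcd(106, 76) = 2 and 2 | (36 − 32), so the pair is consistent; merging gives y ≡ 3000 (mod 4028), where 4028 = lcm(106, 76).
gcd(4028, 12) = 4 and 4 | (8 − 3000), so the pair is consistent; merging gives y ≡ 7028 (mod 12084), where 12084 = lcm(4028, 12).
The solution is unique modulo lcm(106, 76, 12) = 12084.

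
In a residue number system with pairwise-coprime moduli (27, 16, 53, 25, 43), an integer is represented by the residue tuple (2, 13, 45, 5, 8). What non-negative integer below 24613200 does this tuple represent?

12525005

The moduli are pairwise coprime; N = 27·16·53·25·43 = 24613200.
N/27 = 911600; 911600 ≡ 26 (mod 27); 26·26 ≡ 1, so inverse 26.
N/16 = 1538325; 1538325 ≡ 5 (mod 16); 5·13 ≡ 1, so inverse 13.
N/53 = 464400; 464400 ≡ 14 (mod 53); 14·19 ≡ 1, so inverse 19.
N/25 = 984528; 984528 ≡ 3 (mod 25); 3·17 ≡ 1, so inverse 17.
N/43 = 572400; 572400 ≡ 27 (mod 43); 27·8 ≡ 1, so inverse 8.
x ≡ 2·911600·26 + 13·1538325·13 + 45·464400·19 + 5·984528·17 + 8·572400·8 = 824760605.
824760605 mod 24613200 = 12525005.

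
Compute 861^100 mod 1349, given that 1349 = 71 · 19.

Mod 71: 861 ≡ 9; by Fermat, exponent reduces to 100 mod 70 = 30; 9^30 ≡ 37 (mod 71).
Mod 19: 861 ≡ 6; by Fermat, exponent reduces to 100 mod 18 = 10; 6^10 ≡ 6 (mod 19).
Combine by CRT: x ≡ 37 (mod 71), x ≡ 6 (mod 19) ⇒ x ≡ 747 (mod 1349).

747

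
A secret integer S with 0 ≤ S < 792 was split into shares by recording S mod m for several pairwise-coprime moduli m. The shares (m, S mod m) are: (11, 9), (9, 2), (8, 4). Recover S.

The moduli are pairwise coprime; N = 11·9·8 = 792.
N/11 = 72; 72 ≡ 6 (mod 11); 6·2 ≡ 1, so inverse 2.
N/9 = 88; 88 ≡ 7 (mod 9); 7·4 ≡ 1, so inverse 4.
N/8 = 99; 99 ≡ 3 (mod 8); 3·3 ≡ 1, so inverse 3.
S ≡ 9·72·2 + 2·88·4 + 4·99·3 = 3188.
3188 mod 792 = 20.

20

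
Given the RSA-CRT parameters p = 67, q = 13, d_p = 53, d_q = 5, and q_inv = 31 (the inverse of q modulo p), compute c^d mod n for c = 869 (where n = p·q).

696

m₁ = c^(d_p) mod p: c ≡ 65 (mod 67), and 65^53 mod 67 = 26.
m₂ = c^(d_q) mod q: c ≡ 11 (mod 13), and 11^5 mod 13 = 7.
h = q_inv·(m₁ − m₂) mod p = 31·(26 − 7) mod 67 = 53.
m = m₂ + h·q = 7 + 53·13 = 696.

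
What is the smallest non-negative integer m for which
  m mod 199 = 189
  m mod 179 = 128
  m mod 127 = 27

852705

The moduli are pairwise coprime; N = 199·179·127 = 4523867.
N/199 = 22733; 22733 ≡ 47 (mod 199); 47·72 ≡ 1, so inverse 72.
N/179 = 25273; 25273 ≡ 34 (mod 179); 34·79 ≡ 1, so inverse 79.
N/127 = 35621; 35621 ≡ 61 (mod 127); 61·25 ≡ 1, so inverse 25.
m ≡ 189·22733·72 + 128·25273·79 + 27·35621·25 = 588955415.
588955415 mod 4523867 = 852705.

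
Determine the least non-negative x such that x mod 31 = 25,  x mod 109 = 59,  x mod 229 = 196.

435296

From x ≡ 25 (mod 31) write x = 25 + 31t. Substituting into x ≡ 59 (mod 109) gives 31t ≡ 34 (mod 109), and since 31⁻¹ ≡ 102 (mod 109), t ≡ 89. Hence x ≡ 25 + 31·89 = 2784 (mod 3379).
From x ≡ 2784 (mod 3379) write x = 2784 + 3379t. Substituting into x ≡ 196 (mod 229) gives 3379t ≡ 160 (mod 229), and since 173⁻¹ ≡ 184 (mod 229), t ≡ 128. Hence x ≡ 2784 + 3379·128 = 435296 (mod 773791).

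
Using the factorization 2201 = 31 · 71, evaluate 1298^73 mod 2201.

Mod 31: 1298 ≡ 27; by Fermat, exponent reduces to 73 mod 30 = 13; 27^13 ≡ 29 (mod 31).
Mod 71: 1298 ≡ 20; by Fermat, exponent reduces to 73 mod 70 = 3; 20^3 ≡ 48 (mod 71).
Combine by CRT: x ≡ 29 (mod 31), x ≡ 48 (mod 71) ⇒ x ≡ 1610 (mod 2201).

1610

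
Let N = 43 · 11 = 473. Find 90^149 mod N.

Mod 43: 90 ≡ 4; by Fermat, exponent reduces to 149 mod 42 = 23; 4^23 ≡ 16 (mod 43).
Mod 11: 90 ≡ 2; by Fermat, exponent reduces to 149 mod 10 = 9; 2^9 ≡ 6 (mod 11).
Combine by CRT: x ≡ 16 (mod 43), x ≡ 6 (mod 11) ⇒ x ≡ 446 (mod 473).

446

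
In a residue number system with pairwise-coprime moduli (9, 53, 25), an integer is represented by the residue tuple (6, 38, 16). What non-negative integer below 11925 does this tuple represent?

9366

The moduli are pairwise coprime; N = 9·53·25 = 11925.
N/9 = 1325; 1325 ≡ 2 (mod 9); 2·5 ≡ 1, so inverse 5.
N/53 = 225; 225 ≡ 13 (mod 53); 13·49 ≡ 1, so inverse 49.
N/25 = 477; 477 ≡ 2 (mod 25); 2·13 ≡ 1, so inverse 13.
x ≡ 6·1325·5 + 38·225·49 + 16·477·13 = 557916.
557916 mod 11925 = 9366.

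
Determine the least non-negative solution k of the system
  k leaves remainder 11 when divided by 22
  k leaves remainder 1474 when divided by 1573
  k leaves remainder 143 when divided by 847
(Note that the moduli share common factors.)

18777

gcd(22, 1573) = 11 and 11 | (1474 − 11), so the pair is consistent; merging gives k ≡ 3047 (mod 3146), where 3146 = lcm(22, 1573).
gcd(3146, 847) = 121 and 121 | (143 − 3047), so the pair is consistent; merging gives k ≡ 18777 (mod 22022), where 22022 = lcm(3146, 847).
The solution is unique modulo lcm(22, 1573, 847) = 22022.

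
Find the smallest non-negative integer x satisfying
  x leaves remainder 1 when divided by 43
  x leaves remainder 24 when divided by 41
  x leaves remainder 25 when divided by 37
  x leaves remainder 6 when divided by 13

315191

The moduli are pairwise coprime; N = 43·41·37·13 = 848003.
N/43 = 19721; 19721 ≡ 27 (mod 43); 27·8 ≡ 1, so inverse 8.
N/41 = 20683; 20683 ≡ 19 (mod 41); 19·13 ≡ 1, so inverse 13.
N/37 = 22919; 22919 ≡ 16 (mod 37); 16·7 ≡ 1, so inverse 7.
N/13 = 65231; 65231 ≡ 10 (mod 13); 10·4 ≡ 1, so inverse 4.
x ≡ 1·19721·8 + 24·20683·13 + 25·22919·7 + 6·65231·4 = 12187233.
12187233 mod 848003 = 315191.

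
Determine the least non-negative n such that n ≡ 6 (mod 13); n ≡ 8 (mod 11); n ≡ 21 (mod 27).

The moduli are pairwise coprime; M = 13·11·27 = 3861.
M/13 = 297; 297 ≡ 11 (mod 13); 11·6 ≡ 1, so inverse 6.
M/11 = 351; 351 ≡ 10 (mod 11); 10·10 ≡ 1, so inverse 10.
M/27 = 143; 143 ≡ 8 (mod 27); 8·17 ≡ 1, so inverse 17.
n ≡ 6·297·6 + 8·351·10 + 21·143·17 = 89823.
89823 mod 3861 = 1020.

1020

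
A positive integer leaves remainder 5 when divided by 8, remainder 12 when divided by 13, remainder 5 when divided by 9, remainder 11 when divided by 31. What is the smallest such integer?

From x ≡ 5 (mod 8) write x = 5 + 8t. Substituting into x ≡ 12 (mod 13) gives 8t ≡ 7 (mod 13), and since 8⁻¹ ≡ 5 (mod 13), t ≡ 9. Hence x ≡ 5 + 8·9 = 77 (mod 104).
From x ≡ 77 (mod 104) write x = 77 + 104t. Substituting into x ≡ 5 (mod 9) gives 104t ≡ 0 (mod 9), and since 5⁻¹ ≡ 2 (mod 9), t ≡ 0. Hence x ≡ 77 + 104·0 = 77 (mod 936).
From x ≡ 77 (mod 936) write x = 77 + 936t. Substituting into x ≡ 11 (mod 31) gives 936t ≡ 27 (mod 31), and since 6⁻¹ ≡ 26 (mod 31), t ≡ 20. Hence x ≡ 77 + 936·20 = 18797 (mod 29016).

18797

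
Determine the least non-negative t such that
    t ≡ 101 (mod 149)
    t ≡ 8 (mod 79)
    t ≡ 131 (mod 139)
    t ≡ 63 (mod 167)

160365821

The moduli are pairwise coprime; N = 149·79·139·167 = 273240223.
N/149 = 1833827; 1833827 ≡ 84 (mod 149); 84·55 ≡ 1, so inverse 55.
N/79 = 3458737; 3458737 ≡ 38 (mod 79); 38·52 ≡ 1, so inverse 52.
N/139 = 1965757; 1965757 ≡ 19 (mod 139); 19·22 ≡ 1, so inverse 22.
N/167 = 1636169; 1636169 ≡ 70 (mod 167); 70·136 ≡ 1, so inverse 136.
t ≡ 101·1833827·55 + 8·3458737·52 + 131·1965757·22 + 63·1636169·136 = 31309751243.
31309751243 mod 273240223 = 160365821.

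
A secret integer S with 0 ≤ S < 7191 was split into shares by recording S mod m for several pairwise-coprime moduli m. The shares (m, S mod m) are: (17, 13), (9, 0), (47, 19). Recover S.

Combine the congruences pairwise.
From S ≡ 13 (mod 17) write S = 13 + 17t. Substituting into S ≡ 0 (mod 9) gives 17t ≡ 5 (mod 9), and since 8⁻¹ ≡ 8 (mod 9), t ≡ 4. Hence S ≡ 13 + 17·4 = 81 (mod 153).
From S ≡ 81 (mod 153) write S = 81 + 153t. Substituting into S ≡ 19 (mod 47) gives 153t ≡ 32 (mod 47), and since 12⁻¹ ≡ 4 (mod 47), t ≡ 34. Hence S ≡ 81 + 153·34 = 5283 (mod 7191).

5283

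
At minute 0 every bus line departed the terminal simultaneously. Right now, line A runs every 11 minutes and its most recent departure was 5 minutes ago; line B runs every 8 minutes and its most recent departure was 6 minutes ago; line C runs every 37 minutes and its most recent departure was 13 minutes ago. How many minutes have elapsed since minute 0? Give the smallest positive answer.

1974

The moduli are pairwise coprime; N = 11·8·37 = 3256.
N/11 = 296; 296 ≡ 10 (mod 11); 10·10 ≡ 1, so inverse 10.
N/8 = 407; 407 ≡ 7 (mod 8); 7·7 ≡ 1, so inverse 7.
N/37 = 88; 88 ≡ 14 (mod 37); 14·8 ≡ 1, so inverse 8.
t ≡ 5·296·10 + 6·407·7 + 13·88·8 = 41046.
41046 mod 3256 = 1974.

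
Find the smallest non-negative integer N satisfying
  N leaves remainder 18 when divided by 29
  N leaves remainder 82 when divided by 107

Combine the congruences pairwise.
From N ≡ 18 (mod 29) write N = 18 + 29t. Substituting into N ≡ 82 (mod 107) gives 29t ≡ 64 (mod 107), and since 29⁻¹ ≡ 48 (mod 107), t ≡ 76. Hence N ≡ 18 + 29·76 = 2222 (mod 3103).

2222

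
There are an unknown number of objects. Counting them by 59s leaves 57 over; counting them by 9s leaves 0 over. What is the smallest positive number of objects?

From N ≡ 57 (mod 59) write N = 57 + 59t. Substituting into N ≡ 0 (mod 9) gives 59t ≡ 6 (mod 9), and since 5⁻¹ ≡ 2 (mod 9), t ≡ 3. Hence N ≡ 57 + 59·3 = 234 (mod 531).

234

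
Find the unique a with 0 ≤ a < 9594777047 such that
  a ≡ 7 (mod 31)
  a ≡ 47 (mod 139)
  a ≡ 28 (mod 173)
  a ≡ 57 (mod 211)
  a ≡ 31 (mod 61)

733605490

The moduli are pairwise coprime; N = 31·139·173·211·61 = 9594777047.
N/31 = 309508937; 309508937 ≡ 8 (mod 31); 8·4 ≡ 1, so inverse 4.
N/139 = 69027173; 69027173 ≡ 51 (mod 139); 51·30 ≡ 1, so inverse 30.
N/173 = 55461139; 55461139 ≡ 107 (mod 173); 107·76 ≡ 1, so inverse 76.
N/211 = 45472877; 45472877 ≡ 56 (mod 211); 56·49 ≡ 1, so inverse 49.
N/61 = 157291427; 157291427 ≡ 60 (mod 61); 60·60 ≡ 1, so inverse 60.
a ≡ 7·309508937·4 + 47·69027173·30 + 28·55461139·76 + 57·45472877·49 + 31·157291427·60 = 643583667639.
643583667639 mod 9594777047 = 733605490.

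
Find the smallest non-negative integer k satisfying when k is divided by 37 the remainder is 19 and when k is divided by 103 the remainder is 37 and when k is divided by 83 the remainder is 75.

The moduli are pairwise coprime; N = 37·103·83 = 316313.
N/37 = 8549; 8549 ≡ 2 (mod 37); 2·19 ≡ 1, so inverse 19.
N/103 = 3071; 3071 ≡ 84 (mod 103); 84·65 ≡ 1, so inverse 65.
N/83 = 3811; 3811 ≡ 76 (mod 83); 76·71 ≡ 1, so inverse 71.
k ≡ 19·8549·19 + 37·3071·65 + 75·3811·71 = 30765519.
30765519 mod 316313 = 83158.

83158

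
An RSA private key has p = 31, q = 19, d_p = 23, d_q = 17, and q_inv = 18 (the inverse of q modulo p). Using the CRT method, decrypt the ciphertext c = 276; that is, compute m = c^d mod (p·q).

268

m₁ = c^(d_p) mod p: c ≡ 28 (mod 31), and 28^23 mod 31 = 20.
m₂ = c^(d_q) mod q: c ≡ 10 (mod 19), and 10^17 mod 19 = 2.
h = q_inv·(m₁ − m₂) mod p = 18·(20 − 2) mod 31 = 14.
m = m₂ + h·q = 2 + 14·19 = 268.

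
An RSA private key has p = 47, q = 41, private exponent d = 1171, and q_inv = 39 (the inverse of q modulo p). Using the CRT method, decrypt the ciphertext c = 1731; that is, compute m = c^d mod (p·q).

d_p = d mod (p−1) = 1171 mod 46 = 21; d_q = d mod (q−1) = 11.
m₁ = c^(d_p) mod p: c ≡ 39 (mod 47), and 39^21 mod 47 = 11.
m₂ = c^(d_q) mod q: c ≡ 9 (mod 41), and 9^11 mod 41 = 32.
h = q_inv·(m₁ − m₂) mod p = 39·(11 − 32) mod 47 = 27.
m = m₂ + h·q = 32 + 27·41 = 1139.

1139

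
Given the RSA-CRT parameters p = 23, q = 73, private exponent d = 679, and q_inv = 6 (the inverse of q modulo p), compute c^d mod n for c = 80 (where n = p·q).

176

d_p = d mod (p−1) = 679 mod 22 = 19; d_q = d mod (q−1) = 31.
m₁ = c^(d_p) mod p: c ≡ 11 (mod 23), and 11^19 mod 23 = 15.
m₂ = c^(d_q) mod q: c ≡ 7 (mod 73), and 7^31 mod 73 = 30.
h = q_inv·(m₁ − m₂) mod p = 6·(15 − 30) mod 23 = 2.
m = m₂ + h·q = 30 + 2·73 = 176.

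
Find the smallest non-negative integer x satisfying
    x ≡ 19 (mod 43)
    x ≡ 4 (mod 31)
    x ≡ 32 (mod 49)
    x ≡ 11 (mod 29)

The moduli are pairwise coprime; N = 43·31·49·29 = 1894193.
N/43 = 44051; 44051 ≡ 19 (mod 43); 19·34 ≡ 1, so inverse 34.
N/31 = 61103; 61103 ≡ 2 (mod 31); 2·16 ≡ 1, so inverse 16.
N/49 = 38657; 38657 ≡ 45 (mod 49); 45·12 ≡ 1, so inverse 12.
N/29 = 65317; 65317 ≡ 9 (mod 29); 9·13 ≡ 1, so inverse 13.
x ≡ 19·44051·34 + 4·61103·16 + 32·38657·12 + 11·65317·13 = 56552157.
56552157 mod 1894193 = 1620560.

1620560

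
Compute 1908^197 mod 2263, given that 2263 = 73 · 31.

Mod 73: 1908 ≡ 10; by Fermat, exponent reduces to 197 mod 72 = 53; 10^53 ≡ 63 (mod 73).
Mod 31: 1908 ≡ 17; by Fermat, exponent reduces to 197 mod 30 = 17; 17^17 ≡ 21 (mod 31).
Combine by CRT: x ≡ 63 (mod 73), x ≡ 21 (mod 31) ⇒ x ≡ 2253 (mod 2263).

2253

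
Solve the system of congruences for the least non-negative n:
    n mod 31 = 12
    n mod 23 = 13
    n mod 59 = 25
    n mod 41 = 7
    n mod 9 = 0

1461042

The moduli are pairwise coprime; M = 31·23·59·41·9 = 15522723.
M/31 = 500733; 500733 ≡ 21 (mod 31); 21·3 ≡ 1, so inverse 3.
M/23 = 674901; 674901 ≡ 12 (mod 23); 12·2 ≡ 1, so inverse 2.
M/59 = 263097; 263097 ≡ 16 (mod 59); 16·48 ≡ 1, so inverse 48.
M/41 = 378603; 378603 ≡ 9 (mod 41); 9·32 ≡ 1, so inverse 32.
M/9 = 1724747; 1724747 ≡ 5 (mod 9); 5·2 ≡ 1, so inverse 2.
n ≡ 12·500733·3 + 13·674901·2 + 25·263097·48 + 7·378603·32 + 0·1724747·2 = 436097286.
436097286 mod 15522723 = 1461042.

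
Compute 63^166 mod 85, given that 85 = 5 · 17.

19

Mod 5: 63 ≡ 3; by Fermat, exponent reduces to 166 mod 4 = 2; 3^2 ≡ 4 (mod 5).
Mod 17: 63 ≡ 12; by Fermat, exponent reduces to 166 mod 16 = 6; 12^6 ≡ 2 (mod 17).
Combine by CRT: x ≡ 4 (mod 5), x ≡ 2 (mod 17) ⇒ x ≡ 19 (mod 85).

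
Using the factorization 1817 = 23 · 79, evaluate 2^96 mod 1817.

Mod 23: 2 ≡ 2; by Fermat, exponent reduces to 96 mod 22 = 8; 2^8 ≡ 3 (mod 23).
Mod 79: 2 ≡ 2; by Fermat, exponent reduces to 96 mod 78 = 18; 2^18 ≡ 22 (mod 79).
Combine by CRT: x ≡ 3 (mod 23), x ≡ 22 (mod 79) ⇒ x ≡ 417 (mod 1817).

417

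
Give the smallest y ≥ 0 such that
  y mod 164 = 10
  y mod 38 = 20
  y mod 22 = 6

Combine the congruences pairwise.
gcd(164, 38) = 2 and 2 | (20 − 10), so the pair is consistent; merging gives y ≡ 666 (mod 3116), where 3116 = lcm(164, 38).
gcd(3116, 22) = 2 and 2 | (6 − 666), so the pair is consistent; merging gives y ≡ 666 (mod 34276), where 34276 = lcm(3116, 22).
The solution is unique modulo lcm(164, 38, 22) = 34276.

666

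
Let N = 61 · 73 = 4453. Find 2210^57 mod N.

Mod 61: 2210 ≡ 14; 14^57 ≡ 60 (mod 61).
Mod 73: 2210 ≡ 20; 20^57 ≡ 7 (mod 73).
Combine by CRT: x ≡ 60 (mod 61), x ≡ 7 (mod 73) ⇒ x ≡ 2927 (mod 4453).

2927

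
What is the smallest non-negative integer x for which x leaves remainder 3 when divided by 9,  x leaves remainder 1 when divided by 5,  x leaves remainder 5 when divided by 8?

The moduli are pairwise coprime; N = 9·5·8 = 360.
N/9 = 40; 40 ≡ 4 (mod 9); 4·7 ≡ 1, so inverse 7.
N/5 = 72; 72 ≡ 2 (mod 5); 2·3 ≡ 1, so inverse 3.
N/8 = 45; 45 ≡ 5 (mod 8); 5·5 ≡ 1, so inverse 5.
x ≡ 3·40·7 + 1·72·3 + 5·45·5 = 2181.
2181 mod 360 = 21.

21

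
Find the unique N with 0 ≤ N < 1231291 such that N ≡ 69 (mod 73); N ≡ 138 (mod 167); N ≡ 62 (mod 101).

212061

The moduli are pairwise coprime; M = 73·167·101 = 1231291.
M/73 = 16867; 16867 ≡ 4 (mod 73); 4·55 ≡ 1, so inverse 55.
M/167 = 7373; 7373 ≡ 25 (mod 167); 25·147 ≡ 1, so inverse 147.
M/101 = 12191; 12191 ≡ 71 (mod 101); 71·37 ≡ 1, so inverse 37.
N ≡ 69·16867·55 + 138·7373·147 + 62·12191·37 = 241545097.
241545097 mod 1231291 = 212061.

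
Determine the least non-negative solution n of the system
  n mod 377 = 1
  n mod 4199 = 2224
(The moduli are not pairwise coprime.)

Combine the congruences pairwise.
gcd(377, 4199) = 13 and 13 | (2224 − 1), so the pair is consistent; merging gives n ≡ 35816 (mod 121771), where 121771 = lcm(377, 4199).
The solution is unique modulo lcm(377, 4199) = 121771.

35816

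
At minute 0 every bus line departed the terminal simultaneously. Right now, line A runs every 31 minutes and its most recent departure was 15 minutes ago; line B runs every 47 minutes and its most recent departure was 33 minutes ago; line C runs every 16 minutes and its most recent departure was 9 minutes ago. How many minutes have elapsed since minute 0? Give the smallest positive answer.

Combine the congruences pairwise.
From t ≡ 15 (mod 31) write t = 15 + 31s. Substituting into t ≡ 33 (mod 47) gives 31s ≡ 18 (mod 47), and since 31⁻¹ ≡ 44 (mod 47), s ≡ 40. Hence t ≡ 15 + 31·40 = 1255 (mod 1457).
From t ≡ 1255 (mod 1457) write t = 1255 + 1457s. Substituting into t ≡ 9 (mod 16) gives 1457s ≡ 2 (mod 16), and since 1⁻¹ ≡ 1 (mod 16), s ≡ 2. Hence t ≡ 1255 + 1457·2 = 4169 (mod 23312).

4169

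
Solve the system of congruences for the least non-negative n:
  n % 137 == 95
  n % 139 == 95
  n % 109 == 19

304783

Combine the congruences pairwise.
From n ≡ 95 (mod 137) write n = 95 + 137t. Substituting into n ≡ 95 (mod 139) gives 137t ≡ 0 (mod 139), and since 137⁻¹ ≡ 69 (mod 139), t ≡ 0. Hence n ≡ 95 + 137·0 = 95 (mod 19043).
From n ≡ 95 (mod 19043) write n = 95 + 19043t. Substituting into n ≡ 19 (mod 109) gives 19043t ≡ 33 (mod 109), and since 77⁻¹ ≡ 17 (mod 109), t ≡ 16. Hence n ≡ 95 + 19043·16 = 304783 (mod 2075687).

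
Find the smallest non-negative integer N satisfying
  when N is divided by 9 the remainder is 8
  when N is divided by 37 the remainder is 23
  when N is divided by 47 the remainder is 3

The moduli are pairwise coprime; M = 9·37·47 = 15651.
M/9 = 1739; 1739 ≡ 2 (mod 9); 2·5 ≡ 1, so inverse 5.
M/37 = 423; 423 ≡ 16 (mod 37); 16·7 ≡ 1, so inverse 7.
M/47 = 333; 333 ≡ 4 (mod 47); 4·12 ≡ 1, so inverse 12.
N ≡ 8·1739·5 + 23·423·7 + 3·333·12 = 149651.
149651 mod 15651 = 8792.

8792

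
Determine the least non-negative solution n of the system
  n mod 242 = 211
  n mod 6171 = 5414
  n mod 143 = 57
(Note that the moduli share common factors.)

gcd(242, 6171) = 121 and 121 | (5414 − 211), so the pair is consistent; merging gives n ≡ 11585 (mod 12342), where 12342 = lcm(242, 6171).
gcd(12342, 143) = 11 and 11 | (57 − 11585), so the pair is consistent; merging gives n ≡ 147347 (mod 160446), where 160446 = lcm(12342, 143).
The solution is unique modulo lcm(242, 6171, 143) = 160446.

147347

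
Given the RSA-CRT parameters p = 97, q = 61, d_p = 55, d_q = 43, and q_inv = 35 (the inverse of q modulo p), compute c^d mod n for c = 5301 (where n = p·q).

m₁ = c^(d_p) mod p: c ≡ 63 (mod 97), and 63^55 mod 97 = 52.
m₂ = c^(d_q) mod q: c ≡ 55 (mod 61), and 55^43 mod 61 = 59.
h = q_inv·(m₁ − m₂) mod p = 35·(52 − 59) mod 97 = 46.
m = m₂ + h·q = 59 + 46·61 = 2865.

2865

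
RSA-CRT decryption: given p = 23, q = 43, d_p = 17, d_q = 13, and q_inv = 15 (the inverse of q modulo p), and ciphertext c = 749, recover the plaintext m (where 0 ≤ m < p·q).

m₁ = c^(d_p) mod p: c ≡ 13 (mod 23), and 13^17 mod 23 = 6.
m₂ = c^(d_q) mod q: c ≡ 18 (mod 43), and 18^13 mod 43 = 29.
h = q_inv·(m₁ − m₂) mod p = 15·(6 − 29) mod 23 = 0.
m = m₂ + h·q = 29 + 0·43 = 29.

29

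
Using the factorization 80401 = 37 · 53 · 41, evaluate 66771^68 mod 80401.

Mod 37: 66771 ≡ 23; by Fermat, exponent reduces to 68 mod 36 = 32; 23^32 ≡ 26 (mod 37).
Mod 53: 66771 ≡ 44; by Fermat, exponent reduces to 68 mod 52 = 16; 44^16 ≡ 13 (mod 53).
Mod 41: 66771 ≡ 23; by Fermat, exponent reduces to 68 mod 40 = 28; 23^28 ≡ 10 (mod 41).
Combine by CRT: x ≡ 26 (mod 37), x ≡ 13 (mod 53), x ≡ 10 (mod 41) ⇒ x ≡ 24446 (mod 80401).

24446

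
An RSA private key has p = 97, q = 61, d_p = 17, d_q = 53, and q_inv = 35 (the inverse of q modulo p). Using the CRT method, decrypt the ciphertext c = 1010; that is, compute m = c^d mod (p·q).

m₁ = c^(d_p) mod p: c ≡ 40 (mod 97), and 40^17 mod 97 = 82.
m₂ = c^(d_q) mod q: c ≡ 34 (mod 61), and 34^53 mod 61 = 20.
h = q_inv·(m₁ − m₂) mod p = 35·(82 − 20) mod 97 = 36.
m = m₂ + h·q = 20 + 36·61 = 2216.

2216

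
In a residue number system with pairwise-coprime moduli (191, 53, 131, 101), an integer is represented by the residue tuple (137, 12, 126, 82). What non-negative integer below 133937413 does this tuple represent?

The moduli are pairwise coprime; N = 191·53·131·101 = 133937413.
N/191 = 701243; 701243 ≡ 82 (mod 191); 82·7 ≡ 1, so inverse 7.
N/53 = 2527121; 2527121 ≡ 28 (mod 53); 28·36 ≡ 1, so inverse 36.
N/131 = 1022423; 1022423 ≡ 99 (mod 131); 99·45 ≡ 1, so inverse 45.
N/101 = 1326113; 1326113 ≡ 84 (mod 101); 84·95 ≡ 1, so inverse 95.
x ≡ 137·701243·7 + 12·2527121·36 + 126·1022423·45 + 82·1326113·95 = 17891766989.
17891766989 mod 133937413 = 78091060.

78091060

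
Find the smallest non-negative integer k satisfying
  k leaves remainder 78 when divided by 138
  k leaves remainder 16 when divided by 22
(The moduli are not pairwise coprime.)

1182

gcd(138, 22) = 2 and 2 | (16 − 78), so the pair is consistent; merging gives k ≡ 1182 (mod 1518), where 1518 = lcm(138, 22).
The solution is unique modulo lcm(138, 22) = 1518.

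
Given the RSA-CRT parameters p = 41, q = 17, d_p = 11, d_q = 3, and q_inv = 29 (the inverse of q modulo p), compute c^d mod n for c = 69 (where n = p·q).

m₁ = c^(d_p) mod p: c ≡ 28 (mod 41), and 28^11 mod 41 = 6.
m₂ = c^(d_q) mod q: c ≡ 1 (mod 17), and 1^3 mod 17 = 1.
h = q_inv·(m₁ − m₂) mod p = 29·(6 − 1) mod 41 = 22.
m = m₂ + h·q = 1 + 22·17 = 375.

375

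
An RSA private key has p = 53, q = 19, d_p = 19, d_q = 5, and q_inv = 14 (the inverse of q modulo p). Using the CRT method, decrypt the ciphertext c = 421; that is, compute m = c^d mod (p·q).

m₁ = c^(d_p) mod p: c ≡ 50 (mod 53), and 50^19 mod 53 = 19.
m₂ = c^(d_q) mod q: c ≡ 3 (mod 19), and 3^5 mod 19 = 15.
h = q_inv·(m₁ − m₂) mod p = 14·(19 − 15) mod 53 = 3.
m = m₂ + h·q = 15 + 3·19 = 72.

72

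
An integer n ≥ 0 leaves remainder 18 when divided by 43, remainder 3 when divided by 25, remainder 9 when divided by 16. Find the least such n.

From n ≡ 18 (mod 43) write n = 18 + 43t. Substituting into n ≡ 3 (mod 25) gives 43t ≡ 10 (mod 25), and since 18⁻¹ ≡ 7 (mod 25), t ≡ 20. Hence n ≡ 18 + 43·20 = 878 (mod 1075).
From n ≡ 878 (mod 1075) write n = 878 + 1075t. Substituting into n ≡ 9 (mod 16) gives 1075t ≡ 11 (mod 16), and since 3⁻¹ ≡ 11 (mod 16), t ≡ 9. Hence n ≡ 878 + 1075·9 = 10553 (mod 17200).

10553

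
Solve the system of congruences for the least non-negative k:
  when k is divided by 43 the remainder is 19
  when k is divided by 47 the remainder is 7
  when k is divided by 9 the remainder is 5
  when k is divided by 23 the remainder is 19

The moduli are pairwise coprime; N = 43·47·9·23 = 418347.
N/43 = 9729; 9729 ≡ 11 (mod 43); 11·4 ≡ 1, so inverse 4.
N/47 = 8901; 8901 ≡ 18 (mod 47); 18·34 ≡ 1, so inverse 34.
N/9 = 46483; 46483 ≡ 7 (mod 9); 7·4 ≡ 1, so inverse 4.
N/23 = 18189; 18189 ≡ 19 (mod 23); 19·17 ≡ 1, so inverse 17.
k ≡ 19·9729·4 + 7·8901·34 + 5·46483·4 + 19·18189·17 = 9662549.
9662549 mod 418347 = 40568.

40568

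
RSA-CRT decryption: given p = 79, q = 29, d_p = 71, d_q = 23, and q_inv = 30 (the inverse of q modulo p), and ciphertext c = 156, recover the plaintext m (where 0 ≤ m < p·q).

m₁ = c^(d_p) mod p: c ≡ 77 (mod 79), and 77^71 mod 79 = 29.
m₂ = c^(d_q) mod q: c ≡ 11 (mod 29), and 11^23 mod 29 = 27.
h = q_inv·(m₁ − m₂) mod p = 30·(29 − 27) mod 79 = 60.
m = m₂ + h·q = 27 + 60·29 = 1767.

1767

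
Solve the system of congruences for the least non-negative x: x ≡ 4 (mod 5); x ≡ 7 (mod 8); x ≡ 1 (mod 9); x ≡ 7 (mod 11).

The moduli are pairwise coprime; N = 5·8·9·11 = 3960.
N/5 = 792; 792 ≡ 2 (mod 5); 2·3 ≡ 1, so inverse 3.
N/8 = 495; 495 ≡ 7 (mod 8); 7·7 ≡ 1, so inverse 7.
N/9 = 440; 440 ≡ 8 (mod 9); 8·8 ≡ 1, so inverse 8.
N/11 = 360; 360 ≡ 8 (mod 11); 8·7 ≡ 1, so inverse 7.
x ≡ 4·792·3 + 7·495·7 + 1·440·8 + 7·360·7 = 54919.
54919 mod 3960 = 3439.

3439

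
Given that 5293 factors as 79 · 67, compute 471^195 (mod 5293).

712

Mod 79: 471 ≡ 76; by Fermat, exponent reduces to 195 mod 78 = 39; 76^39 ≡ 1 (mod 79).
Mod 67: 471 ≡ 2; by Fermat, exponent reduces to 195 mod 66 = 63; 2^63 ≡ 42 (mod 67).
Combine by CRT: x ≡ 1 (mod 79), x ≡ 42 (mod 67) ⇒ x ≡ 712 (mod 5293).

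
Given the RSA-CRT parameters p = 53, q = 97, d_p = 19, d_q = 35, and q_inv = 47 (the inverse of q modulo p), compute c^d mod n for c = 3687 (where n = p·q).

2620

m₁ = c^(d_p) mod p: c ≡ 30 (mod 53), and 30^19 mod 53 = 23.
m₂ = c^(d_q) mod q: c ≡ 1 (mod 97), and 1^35 mod 97 = 1.
h = q_inv·(m₁ − m₂) mod p = 47·(23 − 1) mod 53 = 27.
m = m₂ + h·q = 1 + 27·97 = 2620.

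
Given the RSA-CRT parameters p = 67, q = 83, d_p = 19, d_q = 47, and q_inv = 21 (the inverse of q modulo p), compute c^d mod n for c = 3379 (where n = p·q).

m₁ = c^(d_p) mod p: c ≡ 29 (mod 67), and 29^19 mod 67 = 29.
m₂ = c^(d_q) mod q: c ≡ 59 (mod 83), and 59^47 mod 83 = 41.
h = q_inv·(m₁ − m₂) mod p = 21·(29 − 41) mod 67 = 16.
m = m₂ + h·q = 41 + 16·83 = 1369.

1369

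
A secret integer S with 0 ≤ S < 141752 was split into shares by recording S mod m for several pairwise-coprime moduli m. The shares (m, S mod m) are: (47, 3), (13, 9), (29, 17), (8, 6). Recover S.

17910

From S ≡ 3 (mod 47) write S = 3 + 47t. Substituting into S ≡ 9 (mod 13) gives 47t ≡ 6 (mod 13), and since 8⁻¹ ≡ 5 (mod 13), t ≡ 4. Hence S ≡ 3 + 47·4 = 191 (mod 611).
From S ≡ 191 (mod 611) write S = 191 + 611t. Substituting into S ≡ 17 (mod 29) gives 611t ≡ 0 (mod 29), and since 2⁻¹ ≡ 15 (mod 29), t ≡ 0. Hence S ≡ 191 + 611·0 = 191 (mod 17719).
From S ≡ 191 (mod 17719) write S = 191 + 17719t. Substituting into S ≡ 6 (mod 8) gives 17719t ≡ 7 (mod 8), and since 7⁻¹ ≡ 7 (mod 8), t ≡ 1. Hence S ≡ 191 + 17719·1 = 17910 (mod 141752).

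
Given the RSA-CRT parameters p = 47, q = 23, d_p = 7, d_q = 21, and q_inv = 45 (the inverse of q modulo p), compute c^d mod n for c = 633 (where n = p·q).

255

m₁ = c^(d_p) mod p: c ≡ 22 (mod 47), and 22^7 mod 47 = 20.
m₂ = c^(d_q) mod q: c ≡ 12 (mod 23), and 12^21 mod 23 = 2.
h = q_inv·(m₁ − m₂) mod p = 45·(20 − 2) mod 47 = 11.
m = m₂ + h·q = 2 + 11·23 = 255.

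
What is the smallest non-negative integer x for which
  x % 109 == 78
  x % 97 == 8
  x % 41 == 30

230286

The moduli are pairwise coprime; N = 109·97·41 = 433493.
N/109 = 3977; 3977 ≡ 53 (mod 109); 53·72 ≡ 1, so inverse 72.
N/97 = 4469; 4469 ≡ 7 (mod 97); 7·14 ≡ 1, so inverse 14.
N/41 = 10573; 10573 ≡ 36 (mod 41); 36·8 ≡ 1, so inverse 8.
x ≡ 78·3977·72 + 8·4469·14 + 30·10573·8 = 25372880.
25372880 mod 433493 = 230286.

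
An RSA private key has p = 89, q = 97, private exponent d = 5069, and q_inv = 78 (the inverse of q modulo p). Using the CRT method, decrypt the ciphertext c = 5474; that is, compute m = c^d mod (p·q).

d_p = d mod (p−1) = 5069 mod 88 = 53; d_q = d mod (q−1) = 77.
m₁ = c^(d_p) mod p: c ≡ 45 (mod 89), and 45^53 mod 89 = 4.
m₂ = c^(d_q) mod q: c ≡ 42 (mod 97), and 42^77 mod 97 = 34.
h = q_inv·(m₁ − m₂) mod p = 78·(4 − 34) mod 89 = 63.
m = m₂ + h·q = 34 + 63·97 = 6145.

6145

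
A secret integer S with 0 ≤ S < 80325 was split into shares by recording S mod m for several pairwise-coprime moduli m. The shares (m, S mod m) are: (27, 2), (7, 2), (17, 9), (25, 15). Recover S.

Combine the congruences pairwise.
From S ≡ 2 (mod 27) write S = 2 + 27t. Substituting into S ≡ 2 (mod 7) gives 27t ≡ 0 (mod 7), and since 6⁻¹ ≡ 6 (mod 7), t ≡ 0. Hence S ≡ 2 + 27·0 = 2 (mod 189).
From S ≡ 2 (mod 189) write S = 2 + 189t. Substituting into S ≡ 9 (mod 17) gives 189t ≡ 7 (mod 17), and since 2⁻¹ ≡ 9 (mod 17), t ≡ 12. Hence S ≡ 2 + 189·12 = 2270 (mod 3213).
From S ≡ 2270 (mod 3213) write S = 2270 + 3213t. Substituting into S ≡ 15 (mod 25) gives 3213t ≡ 20 (mod 25), and since 13⁻¹ ≡ 2 (mod 25), t ≡ 15. Hence S ≡ 2270 + 3213·15 = 50465 (mod 80325).

50465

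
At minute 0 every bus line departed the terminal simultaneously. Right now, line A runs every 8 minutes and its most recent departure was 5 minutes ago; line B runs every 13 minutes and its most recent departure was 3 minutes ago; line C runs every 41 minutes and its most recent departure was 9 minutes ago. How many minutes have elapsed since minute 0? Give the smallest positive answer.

1485

Combine the congruences pairwise.
From t ≡ 5 (mod 8) write t = 5 + 8s. Substituting into t ≡ 3 (mod 13) gives 8s ≡ 11 (mod 13), and since 8⁻¹ ≡ 5 (mod 13), s ≡ 3. Hence t ≡ 5 + 8·3 = 29 (mod 104).
From t ≡ 29 (mod 104) write t = 29 + 104s. Substituting into t ≡ 9 (mod 41) gives 104s ≡ 21 (mod 41), and since 22⁻¹ ≡ 28 (mod 41), s ≡ 14. Hence t ≡ 29 + 104·14 = 1485 (mod 4264).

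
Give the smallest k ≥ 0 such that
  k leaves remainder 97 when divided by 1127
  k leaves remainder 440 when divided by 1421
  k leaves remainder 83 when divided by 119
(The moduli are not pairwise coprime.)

gcd(1127, 1421) = 49 and 49 | (440 − 97), so the pair is consistent; merging gives k ≡ 26018 (mod 32683), where 32683 = lcm(1127, 1421).
gcd(32683, 119) = 7 and 7 | (83 − 26018), so the pair is consistent; merging gives k ≡ 483580 (mod 555611), where 555611 = lcm(32683, 119).
The solution is unique modulo lcm(1127, 1421, 119) = 555611.

483580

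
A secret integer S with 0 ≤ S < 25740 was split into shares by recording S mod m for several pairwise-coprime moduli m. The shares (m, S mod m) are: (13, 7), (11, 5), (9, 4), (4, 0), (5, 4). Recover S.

From S ≡ 7 (mod 13) write S = 7 + 13t. Substituting into S ≡ 5 (mod 11) gives 13t ≡ 9 (mod 11), and since 2⁻¹ ≡ 6 (mod 11), t ≡ 10. Hence S ≡ 7 + 13·10 = 137 (mod 143).
From S ≡ 137 (mod 143) write S = 137 + 143t. Substituting into S ≡ 4 (mod 9) gives 143t ≡ 2 (mod 9), and since 8⁻¹ ≡ 8 (mod 9), t ≡ 7. Hence S ≡ 137 + 143·7 = 1138 (mod 1287).
From S ≡ 1138 (mod 1287) write S = 1138 + 1287t. Substituting into S ≡ 0 (mod 4) gives 1287t ≡ 2 (mod 4), and since 3⁻¹ ≡ 3 (mod 4), t ≡ 2. Hence S ≡ 1138 + 1287·2 = 3712 (mod 5148).
From S ≡ 3712 (mod 5148) write S = 3712 + 5148t. Substituting into S ≡ 4 (mod 5) gives 5148t ≡ 2 (mod 5), and since 3⁻¹ ≡ 2 (mod 5), t ≡ 4. Hence S ≡ 3712 + 5148·4 = 24304 (mod 25740).

24304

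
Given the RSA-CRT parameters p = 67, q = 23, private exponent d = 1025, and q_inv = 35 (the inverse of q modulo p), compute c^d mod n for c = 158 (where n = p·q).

911

d_p = d mod (p−1) = 1025 mod 66 = 35; d_q = d mod (q−1) = 13.
m₁ = c^(d_p) mod p: c ≡ 24 (mod 67), and 24^35 mod 67 = 40.
m₂ = c^(d_q) mod q: c ≡ 20 (mod 23), and 20^13 mod 23 = 14.
h = q_inv·(m₁ − m₂) mod p = 35·(40 − 14) mod 67 = 39.
m = m₂ + h·q = 14 + 39·23 = 911.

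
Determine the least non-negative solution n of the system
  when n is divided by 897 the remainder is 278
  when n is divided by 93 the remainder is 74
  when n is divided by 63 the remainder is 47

gcd(897, 93) = 3 and 3 | (74 − 278), so the pair is consistent; merging gives n ≡ 8351 (mod 27807), where 27807 = lcm(897, 93).
gcd(27807, 63) = 3 and 3 | (47 − 8351), so the pair is consistent; merging gives n ≡ 314228 (mod 583947), where 583947 = lcm(27807, 63).
The solution is unique modulo lcm(897, 93, 63) = 583947.

314228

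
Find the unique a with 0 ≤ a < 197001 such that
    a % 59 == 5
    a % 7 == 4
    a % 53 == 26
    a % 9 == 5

Combine the congruences pairwise.
From a ≡ 5 (mod 59) write a = 5 + 59t. Substituting into a ≡ 4 (mod 7) gives 59t ≡ 6 (mod 7), and since 3⁻¹ ≡ 5 (mod 7), t ≡ 2. Hence a ≡ 5 + 59·2 = 123 (mod 413).
From a ≡ 123 (mod 413) write a = 123 + 413t. Substituting into a ≡ 26 (mod 53) gives 413t ≡ 9 (mod 53), and since 42⁻¹ ≡ 24 (mod 53), t ≡ 4. Hence a ≡ 123 + 413·4 = 1775 (mod 21889).
From a ≡ 1775 (mod 21889) write a = 1775 + 21889t. Substituting into a ≡ 5 (mod 9) gives 21889t ≡ 3 (mod 9), and since 1⁻¹ ≡ 1 (mod 9), t ≡ 3. Hence a ≡ 1775 + 21889·3 = 67442 (mod 197001).

67442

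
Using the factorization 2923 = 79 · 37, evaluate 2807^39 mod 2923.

Mod 79: 2807 ≡ 42; 42^39 ≡ 1 (mod 79).
Mod 37: 2807 ≡ 32; by Fermat, exponent reduces to 39 mod 36 = 3; 32^3 ≡ 23 (mod 37).
Combine by CRT: x ≡ 1 (mod 79), x ≡ 23 (mod 37) ⇒ x ≡ 2687 (mod 2923).

2687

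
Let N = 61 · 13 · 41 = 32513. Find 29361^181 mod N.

Mod 61: 29361 ≡ 20; by Fermat, exponent reduces to 181 mod 60 = 1; 20^1 ≡ 20 (mod 61).
Mod 13: 29361 ≡ 7; by Fermat, exponent reduces to 181 mod 12 = 1; 7^1 ≡ 7 (mod 13).
Mod 41: 29361 ≡ 5; by Fermat, exponent reduces to 181 mod 40 = 21; 5^21 ≡ 5 (mod 41).
Combine by CRT: x ≡ 20 (mod 61), x ≡ 7 (mod 13), x ≡ 5 (mod 41) ⇒ x ≡ 29361 (mod 32513).

29361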